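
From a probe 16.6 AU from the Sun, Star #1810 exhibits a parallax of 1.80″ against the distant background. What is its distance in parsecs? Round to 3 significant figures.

With baseline B (in AU) and parallax p (in arcsec), d = B/p parsecs.
d = 16.6 / 1.80 = 9.2222 pc.

9.22 pc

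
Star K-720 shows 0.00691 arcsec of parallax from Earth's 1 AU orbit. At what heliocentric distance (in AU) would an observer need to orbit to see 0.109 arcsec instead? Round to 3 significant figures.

Parallax scales linearly with baseline: p ∝ B, so B = p_target / p_Earth × 1 AU.
B = 0.109 / 0.00691 = 15.774 AU.

15.8 AU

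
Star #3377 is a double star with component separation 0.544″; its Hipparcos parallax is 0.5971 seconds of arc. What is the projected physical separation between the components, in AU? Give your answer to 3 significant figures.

0.911 AU

d = 1/p = 1/0.5971″ = 1.6748 pc.
At distance d (pc), an angle of θ arcsec spans θ·d AU: s = 0.544 × 1.6748 = 0.91109 AU.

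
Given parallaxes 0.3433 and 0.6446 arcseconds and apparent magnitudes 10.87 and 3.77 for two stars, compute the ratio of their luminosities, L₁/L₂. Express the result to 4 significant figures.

d₁ = 1/p₁ = 1/0.3433″ = 2.9129 pc; d₂ = 1/p₂ = 1/0.6446″ = 1.5513 pc.
M₁ = m₁ − 5 log₁₀ d₁ + 5 = 10.87 − 2.3216 + 5 = 13.5484.
M₂ = 3.77 − 0.9535 + 5 = 7.8165.
L₁/L₂ = 10^(0.4(M₂ − M₁)) = 10^(0.4 × (-5.7319)) = 10^(-2.29276) = 0.0050961.

L₁/L₂ = 0.005096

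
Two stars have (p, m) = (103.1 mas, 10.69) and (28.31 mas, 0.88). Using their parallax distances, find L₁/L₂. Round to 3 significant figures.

L₁/L₂ = 8.98 × 10^-6

d₁ = 1/p₁ = 1/0.1031″ = 9.6993 pc; d₂ = 1/p₂ = 1/0.02831″ = 35.323 pc.
M₁ = m₁ − 5 log₁₀ d₁ + 5 = 10.69 − 4.9337 + 5 = 10.7563.
M₂ = 0.88 − 7.7403 + 5 = -1.8603.
L₁/L₂ = 10^(0.4(M₂ − M₁)) = 10^(0.4 × (-12.6166)) = 10^(-5.04664) = 0.0000089817.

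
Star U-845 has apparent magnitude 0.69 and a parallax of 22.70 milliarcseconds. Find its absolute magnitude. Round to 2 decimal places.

d = 1/p = 1/0.02270″ = 44.053 pc.
m − M = 5 log₁₀(44.053) − 5 = 8.2199 − 5 = 3.2199.
M = m − (m − M) = 0.69 − 3.2199 = -2.53.

M = -2.53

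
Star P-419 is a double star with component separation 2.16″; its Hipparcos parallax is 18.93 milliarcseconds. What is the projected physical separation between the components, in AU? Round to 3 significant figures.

114 AU

d = 1/p = 1/0.01893″ = 52.826 pc.
At distance d (pc), an angle of θ arcsec spans θ·d AU: s = 2.16 × 52.826 = 114.1 AU.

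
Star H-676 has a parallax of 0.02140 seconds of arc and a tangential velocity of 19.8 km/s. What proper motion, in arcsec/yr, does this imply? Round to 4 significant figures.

d = 1/p = 1/0.02140″ = 46.729 pc.
μ = v_t / (4.74 d) = 19.8 / (4.74 × 46.729) = 19.8 / 221.5 = 0.089391 ″/yr.

0.08939 arcsec/yr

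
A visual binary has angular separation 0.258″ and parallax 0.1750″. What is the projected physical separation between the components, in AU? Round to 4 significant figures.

d = 1/p = 1/0.1750″ = 5.7143 pc.
At distance d (pc), an angle of θ arcsec spans θ·d AU: s = 0.258 × 5.7143 = 1.4743 AU.

1.474 AU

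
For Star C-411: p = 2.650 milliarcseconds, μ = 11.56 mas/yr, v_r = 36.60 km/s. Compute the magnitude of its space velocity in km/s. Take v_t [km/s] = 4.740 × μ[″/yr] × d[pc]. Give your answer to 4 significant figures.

d = 1/p = 1/0.002650″ = 377.36 pc.
μ = 11.56 mas/yr = 0.01156 ″/yr.
v_t = 4.740 μ d = 4.740 × 0.01156 × 377.36 = 20.677 km/s.
v = √(v_r² + v_t²) = √(36.60² + 20.677²) = √1767.1 = 42.037 km/s.

42.04 km/s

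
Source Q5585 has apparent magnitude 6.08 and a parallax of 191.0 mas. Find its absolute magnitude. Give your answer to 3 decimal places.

M = 7.485

d = 1/p = 1/0.1910″ = 5.2356 pc.
m − M = 5 log₁₀(5.2356) − 5 = 3.5948 − 5 = -1.4052.
M = m − (m − M) = 6.08 − (-1.4052) = 7.485.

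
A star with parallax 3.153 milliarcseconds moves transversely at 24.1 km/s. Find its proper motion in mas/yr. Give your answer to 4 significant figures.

16.03 mas/yr

d = 1/p = 1/0.003153″ = 317.16 pc.
μ = v_t / (4.74 d) = 24.1 / (4.74 × 317.16) = 24.1 / 1503.3 = 0.016031 ″/yr = 16.031 mas/yr.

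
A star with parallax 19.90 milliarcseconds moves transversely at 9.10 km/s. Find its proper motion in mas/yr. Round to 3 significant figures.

38.2 mas/yr

d = 1/p = 1/0.01990″ = 50.251 pc.
μ = v_t / (4.74 d) = 9.10 / (4.74 × 50.251) = 9.10 / 238.19 = 0.038205 ″/yr = 38.205 mas/yr.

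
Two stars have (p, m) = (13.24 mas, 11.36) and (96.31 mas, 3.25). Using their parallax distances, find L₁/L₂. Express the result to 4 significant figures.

d₁ = 1/p₁ = 1/0.01324″ = 75.529 pc; d₂ = 1/p₂ = 1/0.09631″ = 10.383 pc.
M₁ = m₁ − 5 log₁₀ d₁ + 5 = 11.36 − 9.3906 + 5 = 6.9694.
M₂ = 3.25 − 5.0816 + 5 = 3.1684.
L₁/L₂ = 10^(0.4(M₂ − M₁)) = 10^(0.4 × (-3.8010)) = 10^(-1.52040) = 0.030172.

L₁/L₂ = 0.03017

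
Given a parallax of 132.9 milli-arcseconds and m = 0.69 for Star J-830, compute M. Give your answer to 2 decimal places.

M = 1.31

d = 1/p = 1/0.1329″ = 7.5245 pc.
m − M = 5 log₁₀(7.5245) − 5 = 4.3824 − 5 = -0.6176.
M = m − (m − M) = 0.69 − (-0.6176) = 1.31.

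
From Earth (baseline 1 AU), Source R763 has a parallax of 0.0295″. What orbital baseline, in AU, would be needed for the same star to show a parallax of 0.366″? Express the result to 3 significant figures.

Parallax scales linearly with baseline: p ∝ B, so B = p_target / p_Earth × 1 AU.
B = 0.366 / 0.0295 = 12.407 AU.

12.4 AU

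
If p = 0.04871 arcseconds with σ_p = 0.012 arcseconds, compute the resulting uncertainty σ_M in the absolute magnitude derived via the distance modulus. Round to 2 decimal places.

σ_M = 0.53 mag

M = m − 5 log₁₀ d + 5 = m + 5 log₁₀ p + 5, so ∂M/∂p = 5/(p ln 10).
σ_M = (5/ln 10) · (σ_p/p) = 2.1715 × 0.012/0.04871 = 2.1715 × 0.24636 = 0.53497.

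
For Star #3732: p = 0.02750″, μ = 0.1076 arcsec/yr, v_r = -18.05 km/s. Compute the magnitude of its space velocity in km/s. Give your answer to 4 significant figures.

d = 1/p = 1/0.02750″ = 36.364 pc.
v_t = 4.740 μ d = 4.740 × 0.1076 × 36.364 = 18.547 km/s.
v = √(v_r² + v_t²) = √((-18.05)² + 18.547²) = √669.794 = 25.88 km/s.

25.88 km/s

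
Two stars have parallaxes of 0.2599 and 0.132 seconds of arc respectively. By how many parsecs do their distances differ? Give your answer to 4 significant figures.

3.728 pc

d_A = 1/0.2599″ = 3.8476 pc; d_B = 1/0.1320″ = 7.5758 pc.
|d_B − d_A| = |7.5758 − 3.8476| = 3.7282 pc.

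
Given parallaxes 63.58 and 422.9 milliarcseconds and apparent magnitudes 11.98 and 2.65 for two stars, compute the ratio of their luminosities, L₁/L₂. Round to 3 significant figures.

L₁/L₂ = 0.00820

d₁ = 1/p₁ = 1/0.06358″ = 15.728 pc; d₂ = 1/p₂ = 1/0.4229″ = 2.3646 pc.
M₁ = m₁ − 5 log₁₀ d₁ + 5 = 11.98 − 5.9834 + 5 = 10.9966.
M₂ = 2.65 − 1.8688 + 5 = 5.7812.
L₁/L₂ = 10^(0.4(M₂ − M₁)) = 10^(0.4 × (-5.2154)) = 10^(-2.08616) = 0.0082005.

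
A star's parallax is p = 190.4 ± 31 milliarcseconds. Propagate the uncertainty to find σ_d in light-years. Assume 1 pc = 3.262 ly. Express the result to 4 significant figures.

d = 1/p, so σ_d = σ_p / p².
σ_d = 0.0310 / (0.1904)² = 0.0310 / 0.036252 = 0.85513 pc = 0.85513 × 3.262 ly = 2.7894 ly.

2.789 ly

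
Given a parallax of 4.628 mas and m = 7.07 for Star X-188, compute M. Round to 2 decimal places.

M = 0.40

d = 1/p = 1/0.004628″ = 216.08 pc.
m − M = 5 log₁₀(216.08) − 5 = 11.6731 − 5 = 6.6731.
M = m − (m − M) = 7.07 − 6.6731 = 0.40.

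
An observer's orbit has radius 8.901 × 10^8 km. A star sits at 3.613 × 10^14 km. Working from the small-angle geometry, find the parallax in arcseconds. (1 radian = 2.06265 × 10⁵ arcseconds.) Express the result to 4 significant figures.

0.5082 arcsec

θ ≈ B/d = (8.901 × 10^8) / (3.613 × 10^14) = 2.4636 × 10^-6 rad.
In arcseconds: 2.4636 × 10^-6 × 206265 = 0.50815″.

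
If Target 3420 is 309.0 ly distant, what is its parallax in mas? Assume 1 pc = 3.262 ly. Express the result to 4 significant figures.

d = 309.0 ly ÷ 3.262 = 94.727 pc.
p = 1/d = 1/94.727 = 0.010557 arcsec.
= 0.010557 × 1000 = 10.557 mas.

10.56 mas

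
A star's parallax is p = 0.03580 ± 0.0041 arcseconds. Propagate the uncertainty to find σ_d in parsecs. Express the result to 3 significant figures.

3.20 pc

d = 1/p, so σ_d = σ_p / p².
σ_d = 0.00410 / (0.03580)² = 0.00410 / 0.0012816 = 3.1991 pc.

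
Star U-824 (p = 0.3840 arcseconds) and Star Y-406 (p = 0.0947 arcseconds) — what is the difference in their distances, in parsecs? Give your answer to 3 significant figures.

d_A = 1/0.3840″ = 2.6042 pc; d_B = 1/0.09470″ = 10.56 pc.
|d_B − d_A| = |10.56 − 2.6042| = 7.9558 pc.

7.96 pc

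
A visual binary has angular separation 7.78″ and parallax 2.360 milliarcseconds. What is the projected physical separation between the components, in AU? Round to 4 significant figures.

3297 AU

d = 1/p = 1/0.002360″ = 423.73 pc.
At distance d (pc), an angle of θ arcsec spans θ·d AU: s = 7.78 × 423.73 = 3296.6 AU.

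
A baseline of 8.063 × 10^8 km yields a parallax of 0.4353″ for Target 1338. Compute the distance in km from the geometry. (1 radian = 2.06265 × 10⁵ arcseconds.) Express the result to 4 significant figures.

3.821 × 10^14 km

θ = 0.4353″ = 0.4353/206265 = 2.1104 × 10^-6 rad.
d = B/θ = (8.063 × 10^8) / (2.1104 × 10^-6) = 3.8206 × 10^14 km.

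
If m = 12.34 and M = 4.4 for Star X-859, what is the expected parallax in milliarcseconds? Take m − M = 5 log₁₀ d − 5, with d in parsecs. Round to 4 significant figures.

2.582 mas

m − M = 12.34 − 4.4 = 7.94.
d = 10^((m−M)/5 + 1) = 10^2.588 = 387.26 pc.
p = 1/d = 1/387.26 = 0.0025822 arcsec = 2.5822 mas.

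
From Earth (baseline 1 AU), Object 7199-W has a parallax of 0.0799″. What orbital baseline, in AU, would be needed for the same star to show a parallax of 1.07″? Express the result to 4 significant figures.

13.39 AU

Parallax scales linearly with baseline: p ∝ B, so B = p_target / p_Earth × 1 AU.
B = 1.07 / 0.0799 = 13.392 AU.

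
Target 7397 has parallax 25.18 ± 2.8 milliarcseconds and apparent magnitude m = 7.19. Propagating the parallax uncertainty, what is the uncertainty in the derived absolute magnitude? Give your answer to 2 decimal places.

σ_M = 0.24 mag

M = m − 5 log₁₀ d + 5 = m + 5 log₁₀ p + 5, so ∂M/∂p = 5/(p ln 10).
σ_M = (5/ln 10) · (σ_p/p) = 2.1715 × 2.8/25.18 = 2.1715 × 0.1112 = 0.24147.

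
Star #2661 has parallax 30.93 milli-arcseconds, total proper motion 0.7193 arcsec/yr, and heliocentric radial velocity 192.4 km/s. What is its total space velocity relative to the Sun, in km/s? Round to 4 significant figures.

d = 1/p = 1/0.03093″ = 32.331 pc.
v_t = 4.740 μ d = 4.740 × 0.7193 × 32.331 = 110.23 km/s.
v = √(v_r² + v_t²) = √(192.4² + 110.23²) = √49168.4 = 221.74 km/s.

221.7 km/s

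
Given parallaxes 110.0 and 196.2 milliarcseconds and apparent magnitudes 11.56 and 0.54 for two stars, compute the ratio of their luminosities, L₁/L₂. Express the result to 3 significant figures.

d₁ = 1/p₁ = 1/0.1100″ = 9.0909 pc; d₂ = 1/p₂ = 1/0.1962″ = 5.0968 pc.
M₁ = m₁ − 5 log₁₀ d₁ + 5 = 11.56 − 4.7930 + 5 = 11.7670.
M₂ = 0.54 − 3.5365 + 5 = 2.0035.
L₁/L₂ = 10^(0.4(M₂ − M₁)) = 10^(0.4 × (-9.7635)) = 10^(-3.90540) = 0.00012434.

L₁/L₂ = 0.000124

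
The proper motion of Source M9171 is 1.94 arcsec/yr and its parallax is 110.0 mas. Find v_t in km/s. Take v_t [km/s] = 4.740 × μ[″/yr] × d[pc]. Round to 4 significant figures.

83.60 km/s

d = 1/p = 1/0.1100″ = 9.0909 pc.
v_t = 4.74 × μ × d = 4.74 × 1.94 × 9.0909 = 83.596 km/s.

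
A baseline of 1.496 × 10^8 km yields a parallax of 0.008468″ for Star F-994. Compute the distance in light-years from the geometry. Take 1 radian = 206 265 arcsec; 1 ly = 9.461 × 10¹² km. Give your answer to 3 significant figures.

θ = 0.008468″ = 0.008468/206265 = 4.1054 × 10^-8 rad.
d = B/θ = (1.496 × 10^8) / (4.1054 × 10^-8) = 3.6440 × 10^15 km = (3.6440 × 10^15) / (9.461 × 10^12) ly = 385.16 ly.

385 ly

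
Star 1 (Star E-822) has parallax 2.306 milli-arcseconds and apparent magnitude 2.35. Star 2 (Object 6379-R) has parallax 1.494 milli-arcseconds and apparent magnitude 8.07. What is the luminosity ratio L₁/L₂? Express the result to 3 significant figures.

L₁/L₂ = 81.5

d₁ = 1/p₁ = 1/0.002306″ = 433.65 pc; d₂ = 1/p₂ = 1/0.001494″ = 669.34 pc.
M₁ = m₁ − 5 log₁₀ d₁ + 5 = 2.35 − 13.1857 + 5 = -5.8357.
M₂ = 8.07 − 14.1282 + 5 = -1.0582.
L₁/L₂ = 10^(0.4(M₂ − M₁)) = 10^(0.4 × 4.7775) = 10^1.91100 = 81.47.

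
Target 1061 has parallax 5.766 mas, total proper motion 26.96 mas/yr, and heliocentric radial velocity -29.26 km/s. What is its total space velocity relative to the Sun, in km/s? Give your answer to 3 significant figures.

d = 1/p = 1/0.005766″ = 173.43 pc.
μ = 26.96 mas/yr = 0.02696 ″/yr.
v_t = 4.740 μ d = 4.740 × 0.02696 × 173.43 = 22.163 km/s.
v = √(v_r² + v_t²) = √((-29.26)² + 22.163²) = √1347.35 = 36.706 km/s.

36.7 km/s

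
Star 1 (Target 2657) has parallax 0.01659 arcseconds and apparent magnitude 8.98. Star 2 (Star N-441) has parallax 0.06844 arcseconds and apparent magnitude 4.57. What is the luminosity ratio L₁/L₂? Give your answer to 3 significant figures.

d₁ = 1/p₁ = 1/0.01659″ = 60.277 pc; d₂ = 1/p₂ = 1/0.06844″ = 14.611 pc.
M₁ = m₁ − 5 log₁₀ d₁ + 5 = 8.98 − 8.9008 + 5 = 5.0792.
M₂ = 4.57 − 5.8234 + 5 = 3.7466.
L₁/L₂ = 10^(0.4(M₂ − M₁)) = 10^(0.4 × (-1.3326)) = 10^(-0.53304) = 0.29306.

L₁/L₂ = 0.293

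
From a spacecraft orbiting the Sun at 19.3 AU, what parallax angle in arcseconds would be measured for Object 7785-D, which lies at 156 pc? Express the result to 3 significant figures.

0.124 arcsec

p (arcsec) = B (AU) / d (pc).
p = 19.3 / 156 = 0.12372 arcsec.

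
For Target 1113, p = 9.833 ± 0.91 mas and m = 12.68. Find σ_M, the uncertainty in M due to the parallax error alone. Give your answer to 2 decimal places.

M = m − 5 log₁₀ d + 5 = m + 5 log₁₀ p + 5, so ∂M/∂p = 5/(p ln 10).
σ_M = (5/ln 10) · (σ_p/p) = 2.1715 × 0.91/9.833 = 2.1715 × 0.092546 = 0.20096.

σ_M = 0.20 mag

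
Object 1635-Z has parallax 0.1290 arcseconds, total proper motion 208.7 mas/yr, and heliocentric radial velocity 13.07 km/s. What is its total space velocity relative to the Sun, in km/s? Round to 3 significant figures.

d = 1/p = 1/0.1290″ = 7.7519 pc.
μ = 208.7 mas/yr = 0.2087 ″/yr.
v_t = 4.740 μ d = 4.740 × 0.2087 × 7.7519 = 7.6685 km/s.
v = √(v_r² + v_t²) = √(13.07² + 7.6685²) = √229.631 = 15.154 km/s.

15.2 km/s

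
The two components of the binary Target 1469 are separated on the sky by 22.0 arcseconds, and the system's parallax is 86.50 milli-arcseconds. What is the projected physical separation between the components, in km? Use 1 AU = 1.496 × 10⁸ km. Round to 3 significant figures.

3.80 × 10^10 km

d = 1/p = 1/0.08650″ = 11.561 pc.
At distance d (pc), an angle of θ arcsec spans θ·d AU: s = 22.0 × 11.561 = 254.34 AU.
= 254.34 × 1.496 × 10⁸ km = 3.8049 × 10^10 km.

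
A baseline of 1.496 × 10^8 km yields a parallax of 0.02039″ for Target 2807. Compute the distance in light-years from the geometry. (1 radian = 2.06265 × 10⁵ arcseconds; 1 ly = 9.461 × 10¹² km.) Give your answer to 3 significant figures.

160 ly

θ = 0.02039″ = 0.02039/206265 = 9.8853 × 10^-8 rad.
d = B/θ = (1.496 × 10^8) / (9.8853 × 10^-8) = 1.5134 × 10^15 km = (1.5134 × 10^15) / (9.461 × 10^12) ly = 159.96 ly.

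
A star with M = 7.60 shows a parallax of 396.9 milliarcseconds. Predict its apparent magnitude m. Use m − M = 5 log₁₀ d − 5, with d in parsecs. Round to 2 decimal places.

d = 1/p = 1/0.3969″ = 2.5195 pc.
m − M = 5 log₁₀ d − 5 = 5 log₁₀(2.5195) − 5 = 2.0066 − 5 = -2.9934.
m = M + (m − M) = 7.60 + (-2.9934) = 4.61.

m = 4.61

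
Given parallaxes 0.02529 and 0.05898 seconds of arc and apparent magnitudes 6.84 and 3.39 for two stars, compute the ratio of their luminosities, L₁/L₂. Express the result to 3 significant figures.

d₁ = 1/p₁ = 1/0.02529″ = 39.541 pc; d₂ = 1/p₂ = 1/0.05898″ = 16.955 pc.
M₁ = m₁ − 5 log₁₀ d₁ + 5 = 6.84 − 7.9852 + 5 = 3.8548.
M₂ = 3.39 − 6.1465 + 5 = 2.2435.
L₁/L₂ = 10^(0.4(M₂ − M₁)) = 10^(0.4 × (-1.6113)) = 10^(-0.64452) = 0.22671.

L₁/L₂ = 0.227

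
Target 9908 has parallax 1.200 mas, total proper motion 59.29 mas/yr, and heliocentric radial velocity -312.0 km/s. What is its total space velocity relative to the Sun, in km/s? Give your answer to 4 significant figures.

d = 1/p = 1/0.001200″ = 833.33 pc.
μ = 59.29 mas/yr = 0.05929 ″/yr.
v_t = 4.740 μ d = 4.740 × 0.05929 × 833.33 = 234.19 km/s.
v = √(v_r² + v_t²) = √((-312.0)² + 234.19²) = √152189 = 390.11 km/s.

390.1 km/s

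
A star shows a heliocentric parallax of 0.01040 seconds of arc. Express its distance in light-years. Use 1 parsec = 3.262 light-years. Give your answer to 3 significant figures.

314 light years

d = 1/p = 1/0.01040 = 96.154 pc.
In light-years: 96.154 × 3.262 = 313.65 ly.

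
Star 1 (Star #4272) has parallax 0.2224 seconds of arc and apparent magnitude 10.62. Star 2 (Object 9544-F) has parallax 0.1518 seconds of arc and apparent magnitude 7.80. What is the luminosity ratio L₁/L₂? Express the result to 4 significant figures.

d₁ = 1/p₁ = 1/0.2224″ = 4.4964 pc; d₂ = 1/p₂ = 1/0.1518″ = 6.5876 pc.
M₁ = m₁ − 5 log₁₀ d₁ + 5 = 10.62 − 3.2643 + 5 = 12.3557.
M₂ = 7.80 − 4.0936 + 5 = 8.7064.
L₁/L₂ = 10^(0.4(M₂ − M₁)) = 10^(0.4 × (-3.6493)) = 10^(-1.45972) = 0.034696.

L₁/L₂ = 0.03470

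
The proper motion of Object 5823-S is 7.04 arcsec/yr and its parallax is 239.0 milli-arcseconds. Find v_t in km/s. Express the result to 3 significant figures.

d = 1/p = 1/0.2390″ = 4.1841 pc.
v_t = 4.74 × μ × d = 4.74 × 7.04 × 4.1841 = 139.62 km/s.

140 km/s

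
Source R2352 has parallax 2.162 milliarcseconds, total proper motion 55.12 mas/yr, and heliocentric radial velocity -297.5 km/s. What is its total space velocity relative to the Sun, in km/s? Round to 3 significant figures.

321 km/s

d = 1/p = 1/0.002162″ = 462.53 pc.
μ = 55.12 mas/yr = 0.05512 ″/yr.
v_t = 4.740 μ d = 4.740 × 0.05512 × 462.53 = 120.84 km/s.
v = √(v_r² + v_t²) = √((-297.5)² + 120.84²) = √103109 = 321.11 km/s.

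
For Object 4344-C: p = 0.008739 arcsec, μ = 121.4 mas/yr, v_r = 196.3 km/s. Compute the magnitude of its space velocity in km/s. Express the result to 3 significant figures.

d = 1/p = 1/0.008739″ = 114.43 pc.
μ = 121.4 mas/yr = 0.1214 ″/yr.
v_t = 4.740 μ d = 4.740 × 0.1214 × 114.43 = 65.847 km/s.
v = √(v_r² + v_t²) = √(196.3² + 65.847²) = √42869.5 = 207.05 km/s.

207 km/s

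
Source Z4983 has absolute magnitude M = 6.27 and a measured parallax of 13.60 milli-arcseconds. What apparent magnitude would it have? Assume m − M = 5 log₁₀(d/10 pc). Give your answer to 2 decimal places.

d = 1/p = 1/0.01360″ = 73.529 pc.
m − M = 5 log₁₀ d − 5 = 5 log₁₀(73.529) − 5 = 9.3323 − 5 = 4.3323.
m = M + (m − M) = 6.27 + 4.3323 = 10.60.

m = 10.60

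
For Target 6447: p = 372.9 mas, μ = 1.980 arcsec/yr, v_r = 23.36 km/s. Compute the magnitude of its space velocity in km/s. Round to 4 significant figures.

34.34 km/s

d = 1/p = 1/0.3729″ = 2.6817 pc.
v_t = 4.740 μ d = 4.740 × 1.980 × 2.6817 = 25.168 km/s.
v = √(v_r² + v_t²) = √(23.36² + 25.168²) = √1179.12 = 34.338 km/s.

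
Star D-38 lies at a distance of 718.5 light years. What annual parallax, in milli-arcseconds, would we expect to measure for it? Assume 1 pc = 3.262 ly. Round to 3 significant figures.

d = 718.5 ly ÷ 3.262 = 220.26 pc.
p = 1/d = 1/220.26 = 0.0045401 arcsec.
= 0.0045401 × 1000 = 4.5401 mas.

4.54 mas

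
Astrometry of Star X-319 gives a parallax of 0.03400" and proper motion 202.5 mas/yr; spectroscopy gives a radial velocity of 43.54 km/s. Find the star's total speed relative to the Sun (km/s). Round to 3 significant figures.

51.9 km/s

d = 1/p = 1/0.03400″ = 29.412 pc.
μ = 202.5 mas/yr = 0.2025 ″/yr.
v_t = 4.740 μ d = 4.740 × 0.2025 × 29.412 = 28.231 km/s.
v = √(v_r² + v_t²) = √(43.54² + 28.231²) = √2692.72 = 51.891 km/s.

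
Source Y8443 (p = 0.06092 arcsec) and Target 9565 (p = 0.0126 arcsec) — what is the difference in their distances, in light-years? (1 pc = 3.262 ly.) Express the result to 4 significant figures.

d_A = 1/0.06092″ = 16.415 pc; d_B = 1/0.01260″ = 79.365 pc.
|d_B − d_A| = |79.365 − 16.415| = 62.95 pc = 62.95 × 3.262 ly = 205.34 ly.

205.3 ly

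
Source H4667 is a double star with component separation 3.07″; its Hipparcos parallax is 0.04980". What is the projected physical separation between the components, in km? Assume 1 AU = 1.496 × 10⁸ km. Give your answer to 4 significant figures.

d = 1/p = 1/0.04980″ = 20.08 pc.
At distance d (pc), an angle of θ arcsec spans θ·d AU: s = 3.07 × 20.08 = 61.646 AU.
= 61.646 × 1.496 × 10⁸ km = 9.2222 × 10^9 km.

9.222 × 10^9 km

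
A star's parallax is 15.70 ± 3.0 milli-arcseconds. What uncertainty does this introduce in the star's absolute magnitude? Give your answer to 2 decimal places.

σ_M = 0.41 mag

M = m − 5 log₁₀ d + 5 = m + 5 log₁₀ p + 5, so ∂M/∂p = 5/(p ln 10).
σ_M = (5/ln 10) · (σ_p/p) = 2.1715 × 3.0/15.70 = 2.1715 × 0.19108 = 0.41493.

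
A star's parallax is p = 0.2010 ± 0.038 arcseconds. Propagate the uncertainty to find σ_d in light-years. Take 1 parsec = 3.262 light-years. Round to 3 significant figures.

3.07 ly

d = 1/p, so σ_d = σ_p / p².
σ_d = 0.0380 / (0.2010)² = 0.0380 / 0.040401 = 0.94057 pc = 0.94057 × 3.262 ly = 3.0681 ly.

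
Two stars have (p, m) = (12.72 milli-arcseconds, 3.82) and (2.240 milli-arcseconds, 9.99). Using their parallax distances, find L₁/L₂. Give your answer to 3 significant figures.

d₁ = 1/p₁ = 1/0.01272″ = 78.616 pc; d₂ = 1/p₂ = 1/0.002240″ = 446.43 pc.
M₁ = m₁ − 5 log₁₀ d₁ + 5 = 3.82 − 9.4776 + 5 = -0.6576.
M₂ = 9.99 − 13.2488 + 5 = 1.7412.
L₁/L₂ = 10^(0.4(M₂ − M₁)) = 10^(0.4 × 2.3988) = 10^0.95952 = 9.11.

L₁/L₂ = 9.11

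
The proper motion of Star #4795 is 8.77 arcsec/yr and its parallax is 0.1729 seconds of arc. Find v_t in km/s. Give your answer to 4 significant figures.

d = 1/p = 1/0.1729″ = 5.7837 pc.
v_t = 4.74 × μ × d = 4.74 × 8.77 × 5.7837 = 240.43 km/s.

240.4 km/s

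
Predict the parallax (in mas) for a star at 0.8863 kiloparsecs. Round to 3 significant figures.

1.13 mas

d = 0.8863 kpc = 886.3 pc.
p = 1/d = 1/886.3 = 0.0011283 arcsec.
= 0.0011283 × 1000 = 1.1283 mas.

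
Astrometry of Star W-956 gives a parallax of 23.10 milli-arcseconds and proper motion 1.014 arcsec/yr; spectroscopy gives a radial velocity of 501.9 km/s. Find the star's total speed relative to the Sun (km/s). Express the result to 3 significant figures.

d = 1/p = 1/0.02310″ = 43.29 pc.
v_t = 4.740 μ d = 4.740 × 1.014 × 43.29 = 208.07 km/s.
v = √(v_r² + v_t²) = √(501.9² + 208.07²) = √295197 = 543.32 km/s.

543 km/s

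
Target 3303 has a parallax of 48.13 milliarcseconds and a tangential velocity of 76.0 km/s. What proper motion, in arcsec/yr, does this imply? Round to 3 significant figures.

d = 1/p = 1/0.04813″ = 20.777 pc.
μ = v_t / (4.74 d) = 76.0 / (4.74 × 20.777) = 76.0 / 98.483 = 0.77171 ″/yr.

0.772 arcsec/yr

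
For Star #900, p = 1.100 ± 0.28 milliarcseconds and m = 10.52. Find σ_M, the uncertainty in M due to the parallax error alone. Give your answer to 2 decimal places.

M = m − 5 log₁₀ d + 5 = m + 5 log₁₀ p + 5, so ∂M/∂p = 5/(p ln 10).
σ_M = (5/ln 10) · (σ_p/p) = 2.1715 × 0.28/1.100 = 2.1715 × 0.25455 = 0.55276.

σ_M = 0.55 mag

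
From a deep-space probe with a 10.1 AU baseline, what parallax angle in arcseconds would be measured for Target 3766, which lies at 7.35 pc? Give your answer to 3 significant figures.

p (arcsec) = B (AU) / d (pc).
p = 10.1 / 7.35 = 1.3741 arcsec.

1.37 arcsec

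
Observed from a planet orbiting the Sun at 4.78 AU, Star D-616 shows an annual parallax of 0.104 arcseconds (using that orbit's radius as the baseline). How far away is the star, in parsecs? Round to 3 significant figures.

With baseline B (in AU) and parallax p (in arcsec), d = B/p parsecs.
d = 4.78 / 0.104 = 45.962 pc.

46.0 pc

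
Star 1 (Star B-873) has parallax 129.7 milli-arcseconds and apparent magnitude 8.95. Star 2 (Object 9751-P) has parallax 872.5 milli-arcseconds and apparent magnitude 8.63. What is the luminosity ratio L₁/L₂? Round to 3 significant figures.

d₁ = 1/p₁ = 1/0.1297″ = 7.7101 pc; d₂ = 1/p₂ = 1/0.8725″ = 1.1461 pc.
M₁ = m₁ − 5 log₁₀ d₁ + 5 = 8.95 − 4.4353 + 5 = 9.5147.
M₂ = 8.63 − 0.2961 + 5 = 13.3339.
L₁/L₂ = 10^(0.4(M₂ − M₁)) = 10^(0.4 × 3.8192) = 10^1.52768 = 33.704.

L₁/L₂ = 33.7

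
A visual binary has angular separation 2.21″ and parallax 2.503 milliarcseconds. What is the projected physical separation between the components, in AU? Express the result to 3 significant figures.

d = 1/p = 1/0.002503″ = 399.52 pc.
At distance d (pc), an angle of θ arcsec spans θ·d AU: s = 2.21 × 399.52 = 882.94 AU.

883 AU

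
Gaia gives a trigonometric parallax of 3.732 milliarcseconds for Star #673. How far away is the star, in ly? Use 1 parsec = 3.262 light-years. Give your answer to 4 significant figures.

p = 3.732 milliarcseconds = 0.003732 arcsec.
d = 1/p = 1/0.003732 = 267.95 pc.
In light-years: 267.95 × 3.262 = 874.05 ly.

874.1 ly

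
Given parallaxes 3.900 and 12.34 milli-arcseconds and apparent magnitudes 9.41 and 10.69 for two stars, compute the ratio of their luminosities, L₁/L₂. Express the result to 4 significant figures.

d₁ = 1/p₁ = 1/0.003900″ = 256.41 pc; d₂ = 1/p₂ = 1/0.01234″ = 81.037 pc.
M₁ = m₁ − 5 log₁₀ d₁ + 5 = 9.41 − 12.0447 + 5 = 2.3653.
M₂ = 10.69 − 9.5434 + 5 = 6.1466.
L₁/L₂ = 10^(0.4(M₂ − M₁)) = 10^(0.4 × 3.7813) = 10^1.51252 = 32.548.

L₁/L₂ = 32.55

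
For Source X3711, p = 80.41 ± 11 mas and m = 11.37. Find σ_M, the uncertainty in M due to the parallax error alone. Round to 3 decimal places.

σ_M = 0.297 mag

M = m − 5 log₁₀ d + 5 = m + 5 log₁₀ p + 5, so ∂M/∂p = 5/(p ln 10).
σ_M = (5/ln 10) · (σ_p/p) = 2.1715 × 11/80.41 = 2.1715 × 0.1368 = 0.29706.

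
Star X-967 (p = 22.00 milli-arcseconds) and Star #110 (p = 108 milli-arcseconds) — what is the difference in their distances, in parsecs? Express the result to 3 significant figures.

36.2 pc

d_A = 1/0.02200″ = 45.455 pc; d_B = 1/0.1080″ = 9.2593 pc.
|d_B − d_A| = |9.2593 − 45.455| = 36.196 pc.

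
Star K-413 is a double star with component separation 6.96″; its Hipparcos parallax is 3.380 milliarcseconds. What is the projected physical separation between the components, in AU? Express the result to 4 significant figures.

d = 1/p = 1/0.003380″ = 295.86 pc.
At distance d (pc), an angle of θ arcsec spans θ·d AU: s = 6.96 × 295.86 = 2059.2 AU.

2059 AU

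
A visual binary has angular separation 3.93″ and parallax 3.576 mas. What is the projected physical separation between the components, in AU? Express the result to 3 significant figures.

d = 1/p = 1/0.003576″ = 279.64 pc.
At distance d (pc), an angle of θ arcsec spans θ·d AU: s = 3.93 × 279.64 = 1099 AU.

1100 AU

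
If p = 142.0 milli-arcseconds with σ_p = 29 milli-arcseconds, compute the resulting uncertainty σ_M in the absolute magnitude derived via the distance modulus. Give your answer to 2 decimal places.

M = m − 5 log₁₀ d + 5 = m + 5 log₁₀ p + 5, so ∂M/∂p = 5/(p ln 10).
σ_M = (5/ln 10) · (σ_p/p) = 2.1715 × 29/142.0 = 2.1715 × 0.20423 = 0.44349.

σ_M = 0.44 mag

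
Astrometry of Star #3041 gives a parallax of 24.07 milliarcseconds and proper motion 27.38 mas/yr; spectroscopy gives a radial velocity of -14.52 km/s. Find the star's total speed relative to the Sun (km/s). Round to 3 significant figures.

15.5 km/s

d = 1/p = 1/0.02407″ = 41.545 pc.
μ = 27.38 mas/yr = 0.02738 ″/yr.
v_t = 4.740 μ d = 4.740 × 0.02738 × 41.545 = 5.3918 km/s.
v = √(v_r² + v_t²) = √((-14.52)² + 5.3918²) = √239.902 = 15.489 km/s.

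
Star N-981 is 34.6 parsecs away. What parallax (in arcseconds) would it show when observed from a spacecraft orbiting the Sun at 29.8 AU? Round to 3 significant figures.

p (arcsec) = B (AU) / d (pc).
p = 29.8 / 34.6 = 0.86127 arcsec.

0.861 arcsec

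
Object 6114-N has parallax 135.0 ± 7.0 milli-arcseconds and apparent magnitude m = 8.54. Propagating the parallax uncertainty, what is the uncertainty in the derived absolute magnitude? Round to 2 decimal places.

M = m − 5 log₁₀ d + 5 = m + 5 log₁₀ p + 5, so ∂M/∂p = 5/(p ln 10).
σ_M = (5/ln 10) · (σ_p/p) = 2.1715 × 7.0/135.0 = 2.1715 × 0.051852 = 0.1126.

σ_M = 0.11 mag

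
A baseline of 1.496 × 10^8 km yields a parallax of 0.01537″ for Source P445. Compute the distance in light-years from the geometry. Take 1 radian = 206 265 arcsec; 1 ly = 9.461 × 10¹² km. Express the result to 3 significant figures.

212 ly

θ = 0.01537″ = 0.01537/206265 = 7.4516 × 10^-8 rad.
d = B/θ = (1.496 × 10^8) / (7.4516 × 10^-8) = 2.0076 × 10^15 km = (2.0076 × 10^15) / (9.461 × 10^12) ly = 212.2 ly.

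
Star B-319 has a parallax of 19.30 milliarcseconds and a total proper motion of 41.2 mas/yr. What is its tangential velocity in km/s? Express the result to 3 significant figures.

10.1 km/s

d = 1/p = 1/0.01930″ = 51.813 pc.
μ = 41.2 mas/yr = 0.0412 ″/yr.
v_t = 4.74 × μ × d = 4.74 × 0.0412 × 51.813 = 10.118 km/s.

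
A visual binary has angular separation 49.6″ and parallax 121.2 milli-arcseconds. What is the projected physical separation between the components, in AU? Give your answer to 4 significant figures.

d = 1/p = 1/0.1212″ = 8.2508 pc.
At distance d (pc), an angle of θ arcsec spans θ·d AU: s = 49.6 × 8.2508 = 409.24 AU.

409.2 AU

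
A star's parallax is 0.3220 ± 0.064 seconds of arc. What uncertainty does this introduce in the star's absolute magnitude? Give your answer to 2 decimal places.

M = m − 5 log₁₀ d + 5 = m + 5 log₁₀ p + 5, so ∂M/∂p = 5/(p ln 10).
σ_M = (5/ln 10) · (σ_p/p) = 2.1715 × 0.064/0.3220 = 2.1715 × 0.19876 = 0.43161.

σ_M = 0.43 mag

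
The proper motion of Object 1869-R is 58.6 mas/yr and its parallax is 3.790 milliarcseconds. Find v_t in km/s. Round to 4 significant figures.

73.29 km/s

d = 1/p = 1/0.003790″ = 263.85 pc.
μ = 58.6 mas/yr = 0.0586 ″/yr.
v_t = 4.74 × μ × d = 4.74 × 0.0586 × 263.85 = 73.288 km/s.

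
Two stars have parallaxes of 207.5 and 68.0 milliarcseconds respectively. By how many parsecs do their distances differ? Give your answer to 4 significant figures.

d_A = 1/0.2075″ = 4.8193 pc; d_B = 1/0.06800″ = 14.706 pc.
|d_B − d_A| = |14.706 − 4.8193| = 9.8867 pc.

9.887 pc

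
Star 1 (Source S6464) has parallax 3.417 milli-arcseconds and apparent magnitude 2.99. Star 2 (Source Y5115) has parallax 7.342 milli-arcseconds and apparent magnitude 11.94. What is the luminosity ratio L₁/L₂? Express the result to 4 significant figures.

L₁/L₂ = 17550

d₁ = 1/p₁ = 1/0.003417″ = 292.65 pc; d₂ = 1/p₂ = 1/0.007342″ = 136.2 pc.
M₁ = m₁ − 5 log₁₀ d₁ + 5 = 2.99 − 12.3317 + 5 = -4.3417.
M₂ = 11.94 − 10.6709 + 5 = 6.2691.
L₁/L₂ = 10^(0.4(M₂ − M₁)) = 10^(0.4 × 10.6108) = 10^4.24432 = 17552.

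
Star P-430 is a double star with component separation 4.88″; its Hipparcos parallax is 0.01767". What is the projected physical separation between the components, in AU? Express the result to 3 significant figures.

276 AU

d = 1/p = 1/0.01767″ = 56.593 pc.
At distance d (pc), an angle of θ arcsec spans θ·d AU: s = 4.88 × 56.593 = 276.17 AU.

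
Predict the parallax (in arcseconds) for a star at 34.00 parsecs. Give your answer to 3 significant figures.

0.0294 arcsec

p = 1/d = 1/34 = 0.029412 arcsec.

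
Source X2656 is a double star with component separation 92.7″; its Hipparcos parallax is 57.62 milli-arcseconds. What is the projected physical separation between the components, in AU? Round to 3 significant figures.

1610 AU

d = 1/p = 1/0.05762″ = 17.355 pc.
At distance d (pc), an angle of θ arcsec spans θ·d AU: s = 92.7 × 17.355 = 1608.8 AU.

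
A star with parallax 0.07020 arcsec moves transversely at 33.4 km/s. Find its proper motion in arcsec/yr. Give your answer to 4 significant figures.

0.4947 arcsec/yr

d = 1/p = 1/0.07020″ = 14.245 pc.
μ = v_t / (4.74 d) = 33.4 / (4.74 × 14.245) = 33.4 / 67.521 = 0.49466 ″/yr.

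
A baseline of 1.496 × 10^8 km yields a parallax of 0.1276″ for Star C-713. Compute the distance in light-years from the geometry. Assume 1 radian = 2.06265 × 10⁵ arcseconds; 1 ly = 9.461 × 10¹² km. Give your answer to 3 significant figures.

θ = 0.1276″ = 0.1276/206265 = 6.1862 × 10^-7 rad.
d = B/θ = (1.496 × 10^8) / (6.1862 × 10^-7) = 2.4183 × 10^14 km = (2.4183 × 10^14) / (9.461 × 10^12) ly = 25.561 ly.

25.6 ly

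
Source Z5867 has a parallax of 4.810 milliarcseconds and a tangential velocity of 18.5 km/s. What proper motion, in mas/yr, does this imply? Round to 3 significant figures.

18.8 mas/yr

d = 1/p = 1/0.004810″ = 207.9 pc.
μ = v_t / (4.74 d) = 18.5 / (4.74 × 207.9) = 18.5 / 985.45 = 0.018773 ″/yr = 18.773 mas/yr.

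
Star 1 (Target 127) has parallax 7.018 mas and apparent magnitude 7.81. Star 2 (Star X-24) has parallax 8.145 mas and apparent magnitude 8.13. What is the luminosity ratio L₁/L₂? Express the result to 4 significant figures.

L₁/L₂ = 1.809

d₁ = 1/p₁ = 1/0.007018″ = 142.49 pc; d₂ = 1/p₂ = 1/0.008145″ = 122.77 pc.
M₁ = m₁ − 5 log₁₀ d₁ + 5 = 7.81 − 10.7689 + 5 = 2.0411.
M₂ = 8.13 − 10.4455 + 5 = 2.6845.
L₁/L₂ = 10^(0.4(M₂ − M₁)) = 10^(0.4 × 0.6434) = 10^0.25736 = 1.8087.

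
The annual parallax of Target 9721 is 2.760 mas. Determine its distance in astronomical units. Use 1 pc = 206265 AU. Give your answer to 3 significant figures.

p = 2.760 mas = 0.002760 arcsec.
d = 1/p = 1/0.002760 = 362.32 pc.
In AU: 362.32 × 206265 = 7.4734 × 10^7 AU.

7.47 × 10^7 AU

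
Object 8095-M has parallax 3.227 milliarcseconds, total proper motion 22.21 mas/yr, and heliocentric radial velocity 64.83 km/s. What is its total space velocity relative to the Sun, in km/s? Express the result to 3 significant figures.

d = 1/p = 1/0.003227″ = 309.89 pc.
μ = 22.21 mas/yr = 0.02221 ″/yr.
v_t = 4.740 μ d = 4.740 × 0.02221 × 309.89 = 32.624 km/s.
v = √(v_r² + v_t²) = √(64.83² + 32.624²) = √5267.25 = 72.576 km/s.

72.6 km/s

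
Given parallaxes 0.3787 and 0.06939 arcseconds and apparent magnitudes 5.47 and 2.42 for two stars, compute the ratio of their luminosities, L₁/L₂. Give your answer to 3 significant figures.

L₁/L₂ = 0.00202

d₁ = 1/p₁ = 1/0.3787″ = 2.6406 pc; d₂ = 1/p₂ = 1/0.06939″ = 14.411 pc.
M₁ = m₁ − 5 log₁₀ d₁ + 5 = 5.47 − 2.1085 + 5 = 8.3615.
M₂ = 2.42 − 5.7935 + 5 = 1.6265.
L₁/L₂ = 10^(0.4(M₂ − M₁)) = 10^(0.4 × (-6.7350)) = 10^(-2.69400) = 0.002023.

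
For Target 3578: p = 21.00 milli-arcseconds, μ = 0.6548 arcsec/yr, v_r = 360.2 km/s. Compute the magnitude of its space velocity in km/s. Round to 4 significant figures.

d = 1/p = 1/0.02100″ = 47.619 pc.
v_t = 4.740 μ d = 4.740 × 0.6548 × 47.619 = 147.8 km/s.
v = √(v_r² + v_t²) = √(360.2² + 147.8²) = √151589 = 389.34 km/s.

389.3 km/s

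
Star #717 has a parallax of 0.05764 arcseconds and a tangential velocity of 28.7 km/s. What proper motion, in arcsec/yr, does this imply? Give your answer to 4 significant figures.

0.3490 arcsec/yr

d = 1/p = 1/0.05764″ = 17.349 pc.
μ = v_t / (4.74 d) = 28.7 / (4.74 × 17.349) = 28.7 / 82.234 = 0.349 ″/yr.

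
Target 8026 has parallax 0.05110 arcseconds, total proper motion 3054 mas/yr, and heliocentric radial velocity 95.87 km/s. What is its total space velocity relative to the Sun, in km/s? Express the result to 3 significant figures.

d = 1/p = 1/0.05110″ = 19.569 pc.
μ = 3054 mas/yr = 3.054 ″/yr.
v_t = 4.740 μ d = 4.740 × 3.054 × 19.569 = 283.28 km/s.
v = √(v_r² + v_t²) = √(95.87² + 283.28²) = √89438.6 = 299.06 km/s.

299 km/s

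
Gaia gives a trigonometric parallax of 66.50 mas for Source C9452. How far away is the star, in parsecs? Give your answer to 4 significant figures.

p = 66.50 mas = 0.06650 arcsec.
d = 1/p = 1/0.06650 = 15.038 pc.

15.04 pc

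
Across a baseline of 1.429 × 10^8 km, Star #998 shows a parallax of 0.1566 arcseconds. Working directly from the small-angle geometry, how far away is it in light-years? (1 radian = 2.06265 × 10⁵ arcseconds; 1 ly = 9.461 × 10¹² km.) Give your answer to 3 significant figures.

θ = 0.1566″ = 0.1566/206265 = 7.5922 × 10^-7 rad.
d = B/θ = (1.429 × 10^8) / (7.5922 × 10^-7) = 1.8822 × 10^14 km = (1.8822 × 10^14) / (9.461 × 10^12) ly = 19.894 ly.

19.9 ly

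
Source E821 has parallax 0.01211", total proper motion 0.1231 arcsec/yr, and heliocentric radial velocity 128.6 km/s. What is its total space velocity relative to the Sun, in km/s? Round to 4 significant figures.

137.3 km/s

d = 1/p = 1/0.01211″ = 82.576 pc.
v_t = 4.740 μ d = 4.740 × 0.1231 × 82.576 = 48.183 km/s.
v = √(v_r² + v_t²) = √(128.6² + 48.183²) = √18859.6 = 137.33 km/s.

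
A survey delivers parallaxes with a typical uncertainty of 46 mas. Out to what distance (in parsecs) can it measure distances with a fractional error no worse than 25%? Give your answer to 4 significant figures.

σ_d/d = σ_p/p, so the condition is σ_p/p ≤ 0.25, i.e. p ≥ σ_p/0.25.
p_min = 46/0.25 = 184 mas = 0.184 arcsec.
d_max = 1/p_min = 1/0.184 = 5.4348 pc.

5.435 pc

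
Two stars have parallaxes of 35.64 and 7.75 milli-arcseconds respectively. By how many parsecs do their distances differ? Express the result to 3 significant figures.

101 pc

d_A = 1/0.03564″ = 28.058 pc; d_B = 1/0.007750″ = 129.03 pc.
|d_B − d_A| = |129.03 − 28.058| = 100.97 pc.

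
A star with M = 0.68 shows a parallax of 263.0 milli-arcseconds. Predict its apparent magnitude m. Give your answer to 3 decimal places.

d = 1/p = 1/0.2630″ = 3.8023 pc.
m − M = 5 log₁₀ d − 5 = 5 log₁₀(3.8023) − 5 = 2.9002 − 5 = -2.0998.
m = M + (m − M) = 0.68 + (-2.0998) = -1.420.

m = -1.420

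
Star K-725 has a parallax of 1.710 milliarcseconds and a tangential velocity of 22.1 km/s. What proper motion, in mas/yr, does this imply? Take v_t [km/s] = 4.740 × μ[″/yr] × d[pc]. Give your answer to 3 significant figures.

d = 1/p = 1/0.001710″ = 584.8 pc.
μ = v_t / (4.74 d) = 22.1 / (4.74 × 584.8) = 22.1 / 2772 = 0.0079726 ″/yr = 7.9726 mas/yr.

7.97 mas/yr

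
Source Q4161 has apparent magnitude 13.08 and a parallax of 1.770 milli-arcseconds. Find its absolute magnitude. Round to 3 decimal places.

M = 4.320

d = 1/p = 1/0.001770″ = 564.97 pc.
m − M = 5 log₁₀(564.97) − 5 = 13.7601 − 5 = 8.7601.
M = m − (m − M) = 13.08 − 8.7601 = 4.320.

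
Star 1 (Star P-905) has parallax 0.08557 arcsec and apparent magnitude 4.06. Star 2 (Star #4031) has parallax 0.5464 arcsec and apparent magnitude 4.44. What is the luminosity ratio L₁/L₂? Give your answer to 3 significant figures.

d₁ = 1/p₁ = 1/0.08557″ = 11.686 pc; d₂ = 1/p₂ = 1/0.5464″ = 1.8302 pc.
M₁ = m₁ − 5 log₁₀ d₁ + 5 = 4.06 − 5.3383 + 5 = 3.7217.
M₂ = 4.44 − 1.3125 + 5 = 8.1275.
L₁/L₂ = 10^(0.4(M₂ − M₁)) = 10^(0.4 × 4.4058) = 10^1.76232 = 57.852.

L₁/L₂ = 57.9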